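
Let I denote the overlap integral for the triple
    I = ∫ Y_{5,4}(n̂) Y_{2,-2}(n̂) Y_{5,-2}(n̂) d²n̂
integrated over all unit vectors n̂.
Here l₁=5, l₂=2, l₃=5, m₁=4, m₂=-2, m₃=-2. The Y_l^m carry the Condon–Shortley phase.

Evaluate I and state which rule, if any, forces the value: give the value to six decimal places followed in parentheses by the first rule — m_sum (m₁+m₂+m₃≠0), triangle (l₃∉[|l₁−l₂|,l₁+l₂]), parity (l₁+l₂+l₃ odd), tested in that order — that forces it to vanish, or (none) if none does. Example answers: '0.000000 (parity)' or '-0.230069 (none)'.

-0.137240 (none)

Rules hold: Σm=0, L=12 even, 3≤5≤7.
N = 11·5·11 = 605
Δ = 2!·8!·2!/13! = 1/38610
Racah Σ t=0..2: t=0:+1/2880 t=1:−1/576 t=2:+1/2880 = -1/960
⇒ 3j(5 2 5; 0 0 0)² = 10/429, sgn +1
Racah Σ t=0..0: t=0:+1/20160 = 1/20160
⇒ 3j(5 2 5; 4 -2 -2)² = 12/715, sgn -1
4πI² = N·(3j₀)²·(3jₘ)² = 40/169
I = -1·√(0.236686/4π) = -0.13724032
No selection rule forces the value: the integral is nonzero (none).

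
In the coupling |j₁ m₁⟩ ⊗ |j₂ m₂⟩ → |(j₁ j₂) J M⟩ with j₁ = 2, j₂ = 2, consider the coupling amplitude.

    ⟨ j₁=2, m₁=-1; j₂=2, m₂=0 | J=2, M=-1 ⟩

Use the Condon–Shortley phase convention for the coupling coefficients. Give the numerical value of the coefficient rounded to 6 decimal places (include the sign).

j₁+j₂−J=2  J+j₁−j₂=2  J−j₁+j₂=2  j₁+j₂+J+1=7
(j₁±m₁, j₂±m₂, J±M) = (1,3,2,2,1,3)
P² = 8/7
sum k=1..2:
  [1] −1/2 = -1/2
  [2] +1/4 = 1/4
S = -1/4
C² = P²·S² = 1/14 ; C = -0.267261

−√(1/14) ≈ -0.267261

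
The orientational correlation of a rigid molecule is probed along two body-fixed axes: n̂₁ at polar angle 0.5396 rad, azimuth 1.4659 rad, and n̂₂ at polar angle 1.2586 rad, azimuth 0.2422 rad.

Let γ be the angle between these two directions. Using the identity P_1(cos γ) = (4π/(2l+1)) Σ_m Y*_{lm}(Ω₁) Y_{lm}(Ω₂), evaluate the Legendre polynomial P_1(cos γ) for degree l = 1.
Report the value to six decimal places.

0.429836

Expand P_1 via completeness: Σ_{m} conj(Y_{1,m}) at Ω₁ times Y_{1,m} at Ω₂ —
  [-1]  conj(Y_{1,-1})(Ω₁) = +0.018586+0.176537i ; Y_{1,-1}(Ω₂) = +0.319197-0.078857i ; Δ = +0.019854+0.054884i
  [+0]  conj(Y_{1,0})(Ω₁) = +0.419179-0.000000i ; Y_{1,0}(Ω₂) = +0.150074+0.000000i ; Δ = +0.062908+0.000000i
  [+1]  conj(Y_{1,1})(Ω₁) = -0.018586+0.176537i ; Y_{1,1}(Ω₂) = -0.319197-0.078857i ; Δ = +0.019854-0.054884i
Total Σ_m = +0.102616+0.000000i. Multiply by 4.188790: +0.429836+0.000000i. P_1(cos γ) = 0.429836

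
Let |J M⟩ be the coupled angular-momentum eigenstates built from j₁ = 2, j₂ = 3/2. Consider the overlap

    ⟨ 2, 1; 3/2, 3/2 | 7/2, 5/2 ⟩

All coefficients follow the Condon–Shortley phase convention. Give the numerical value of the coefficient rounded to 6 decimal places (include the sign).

j₁+j₂−J=0  J+j₁−j₂=4  J−j₁+j₂=3  j₁+j₂+J+1=8
(j₁±m₁, j₂±m₂, J±M) = (3,1,3,0,6,1)
P² = 5184/7
sum k=0..0:
  [0] +1/36 = 1/36
S = 1/36
C² = P²·S² = 4/7 ; C = +0.755929

+0.755929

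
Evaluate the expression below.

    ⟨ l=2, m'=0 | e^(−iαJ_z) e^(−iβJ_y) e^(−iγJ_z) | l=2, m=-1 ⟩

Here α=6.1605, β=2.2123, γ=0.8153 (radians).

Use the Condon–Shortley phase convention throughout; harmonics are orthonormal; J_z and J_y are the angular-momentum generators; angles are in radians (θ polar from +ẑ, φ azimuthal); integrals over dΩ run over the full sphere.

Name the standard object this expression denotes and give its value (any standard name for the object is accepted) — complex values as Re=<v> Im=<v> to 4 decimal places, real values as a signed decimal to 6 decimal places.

This is a Wigner D-matrix element — the rotation-matrix element ⟨l m'| R(α,β,γ) |l m⟩ in the angular-momentum basis.
D^2_{0,-1}(6.1605,2.2123,0.8153) = e^{-i·0·6.1605}·d^2_{0,-1}(2.2123)·e^{-i·-1·0.8153}. Compute d first:
With c≡cos(β/2)=0.448107 and s≡sin(β/2)=0.893980, N=[2·2·1·6]^{1/2}=4.898979
The bounds max(0,m−m')=0 and min(l+m,l−m')=1 give 2 terms
  k=0: (−1)^1·4.8990/(2)·0.4481^3·0.8940^1 = -0.197037
  k=1: (−1)^2·4.8990/(2)·0.4481^1·0.8940^3 = +0.784225
d^2_{0,-1}(2.2123) = -0.197037 +0.784225 = +0.587188
Attach z-rotation phases: D = e^{-i(0)(6.1605)}·(+0.587188)·e^{-i(-1)(0.8153)} = +0.402605+0.427432i

Wigner D-matrix element, Re=0.4026 Im=0.4274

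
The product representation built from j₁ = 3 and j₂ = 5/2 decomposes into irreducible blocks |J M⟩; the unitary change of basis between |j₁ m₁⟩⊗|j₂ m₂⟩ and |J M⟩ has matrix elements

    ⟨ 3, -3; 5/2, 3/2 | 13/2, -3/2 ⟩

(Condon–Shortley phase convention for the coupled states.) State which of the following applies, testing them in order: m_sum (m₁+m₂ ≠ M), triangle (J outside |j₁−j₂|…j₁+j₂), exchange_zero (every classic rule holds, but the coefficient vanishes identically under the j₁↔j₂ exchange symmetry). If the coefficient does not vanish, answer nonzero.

triangle

m-sum: m₁+m₂ = -3+3/2 = -3/2, M = -3/2  ✓
triangle: need |j₁−j₂| ≤ J ≤ j₁+j₂, i.e. J ∈ [1/2, 11/2]; J = 13/2 is outside ✗ ⇒ coefficient is 0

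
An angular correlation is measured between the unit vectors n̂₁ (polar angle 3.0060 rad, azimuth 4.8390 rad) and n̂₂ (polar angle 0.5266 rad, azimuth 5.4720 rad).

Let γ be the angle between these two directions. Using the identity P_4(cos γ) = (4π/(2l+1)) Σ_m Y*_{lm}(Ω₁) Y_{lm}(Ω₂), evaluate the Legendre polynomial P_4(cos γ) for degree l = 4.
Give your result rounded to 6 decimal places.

Expand P_4 via completeness: Σ_{m} conj(Y_{4,m}) at Ω₁ times Y_{4,m} at Ω₂ —
  m=-4: (+0.000129+0.000072i) × (-0.028087-0.002907i) = -0.000003-0.000002i  (running Σ = -0.000003-0.000002i)
  m=-3: (+0.001136-0.002845i) × (-0.104360+0.089345i) = +0.000136+0.000398i  (running Σ = +0.000132+0.000396i)
  m=-2: (-0.034750-0.008992i) × (-0.018434+0.357117i) = +0.003852-0.012244i  (running Σ = +0.003984-0.011848i)
  m=-1: (-0.030981+0.243386i) × (+0.315921+0.332650i) = -0.090750+0.066585i  (running Σ = -0.086766+0.054737i)
  m=0: (+0.770200-0.000000i) × (+0.013663+0.000000i) = +0.010523+0.000000i  (running Σ = -0.076243+0.054737i)
  m=1: (+0.030981+0.243386i) × (-0.315921+0.332650i) = -0.090750-0.066585i  (running Σ = -0.166993-0.011848i)
  m=2: (-0.034750+0.008992i) × (-0.018434-0.357117i) = +0.003852+0.012244i  (running Σ = -0.163141+0.000396i)
  m=3: (-0.001136-0.002845i) × (+0.104360+0.089345i) = +0.000136-0.000398i  (running Σ = -0.163005-0.000002i)
  m=4: (+0.000129-0.000072i) × (-0.028087+0.002907i) = -0.000003+0.000002i  (running Σ = -0.163009+0.000000i)
Accumulated sum -0.163009+0.000000i; after 4π/(2l+1) scaling, -0.227603+0.000000i ⇒ P_4 = -0.227603

-0.227603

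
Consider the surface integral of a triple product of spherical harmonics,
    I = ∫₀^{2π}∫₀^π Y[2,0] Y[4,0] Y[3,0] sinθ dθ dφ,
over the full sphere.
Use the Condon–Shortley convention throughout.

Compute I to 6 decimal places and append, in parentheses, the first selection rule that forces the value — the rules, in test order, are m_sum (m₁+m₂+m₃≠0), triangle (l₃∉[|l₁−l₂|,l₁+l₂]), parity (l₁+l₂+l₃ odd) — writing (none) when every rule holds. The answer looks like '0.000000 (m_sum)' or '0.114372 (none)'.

Σlᵢ=9 odd — θ-integrand is odd under cosθ→−cosθ; I=0

0.000000 (parity)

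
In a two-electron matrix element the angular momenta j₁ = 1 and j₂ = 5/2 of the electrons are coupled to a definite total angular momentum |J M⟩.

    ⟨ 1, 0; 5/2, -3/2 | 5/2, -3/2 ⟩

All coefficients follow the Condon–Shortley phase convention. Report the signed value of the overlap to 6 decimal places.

+0.507093

j₁+j₂−J=1  J+j₁−j₂=1  J−j₁+j₂=4  j₁+j₂+J+1=7
(j₁±m₁, j₂±m₂, J±M) = (1,1,1,4,1,4)
P² = 576/35
sum k=0..1:
  [0] +1/6 = 1/6
  [1] −1/24 = -1/24
S = 1/8
C² = P²·S² = 9/35 ; C = +0.507093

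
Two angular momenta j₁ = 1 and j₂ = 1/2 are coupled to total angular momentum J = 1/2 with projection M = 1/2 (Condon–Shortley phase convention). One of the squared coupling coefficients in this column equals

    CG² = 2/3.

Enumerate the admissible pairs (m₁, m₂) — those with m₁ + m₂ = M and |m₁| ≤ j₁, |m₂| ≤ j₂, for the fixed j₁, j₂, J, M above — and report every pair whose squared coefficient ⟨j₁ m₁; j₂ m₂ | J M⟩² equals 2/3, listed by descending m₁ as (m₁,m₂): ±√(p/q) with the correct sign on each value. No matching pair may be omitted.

Admissible pairs with m₁+m₂ = M = 1/2: (0,1/2), (1,-1/2)
  (m₁,m₂)=(1,-1/2): CG² = 2/3, CG = +√(2/3)   ← matches the target
  (m₁,m₂)=(0,1/2): CG² = 1/3, CG = −√(1/3)
Pairs with CG² = 2/3: (1,-1/2): +√(2/3)

(1,-1/2): +√(2/3)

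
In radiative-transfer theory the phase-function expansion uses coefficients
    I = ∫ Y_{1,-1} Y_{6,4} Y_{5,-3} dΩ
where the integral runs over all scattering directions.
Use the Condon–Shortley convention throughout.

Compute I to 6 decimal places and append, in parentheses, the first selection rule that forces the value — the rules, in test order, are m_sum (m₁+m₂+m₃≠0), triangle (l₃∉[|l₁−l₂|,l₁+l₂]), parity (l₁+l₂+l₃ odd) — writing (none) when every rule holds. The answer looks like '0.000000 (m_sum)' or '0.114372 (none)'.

0.274090 (none)

m-sum 0 ✓  L=12 even ✓  5≤5≤7 ✓
Π(2lᵢ+1) = 3×13×11 = 429
triangle coeff Δ(1,6,5) = 1/858
Σ_t [1,1]: t=1:−1/14400 = -1/14400
(3j)²=6/143 [(1 6 5; 0 0 0)], sign=+1
Σ_t [2,2]: t=2:+1/161280 = 1/161280
(3j)²=15/286 [(1 6 5; -1 4 -3)], sign=+1
⇒ 4πI² = 135/143
I = (+1)√(135/143/(4π)) = 0.27409047
No selection rule forces the value: the integral is nonzero (none).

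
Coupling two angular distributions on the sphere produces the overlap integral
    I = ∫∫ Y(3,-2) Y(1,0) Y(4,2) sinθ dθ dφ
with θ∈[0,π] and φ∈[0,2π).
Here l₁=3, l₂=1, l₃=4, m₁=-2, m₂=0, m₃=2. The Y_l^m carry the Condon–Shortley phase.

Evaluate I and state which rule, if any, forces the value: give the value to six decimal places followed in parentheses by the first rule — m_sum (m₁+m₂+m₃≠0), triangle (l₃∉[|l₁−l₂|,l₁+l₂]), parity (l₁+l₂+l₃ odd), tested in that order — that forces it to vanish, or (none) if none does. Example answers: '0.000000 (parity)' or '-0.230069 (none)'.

m-sum 0 ✓  L=8 even ✓  2≤4≤4 ✓
Π(2lᵢ+1) = 7×3×9 = 189
triangle coeff Δ(3,1,4) = 1/252
Σ_t [0,0]: t=0:+1/36 = 1/36
(3j)²=4/63 [(3 1 4; 0 0 0)], sign=+1
Σ_t [0,0]: t=0:+1/120 = 1/120
(3j)²=1/21 [(3 1 4; -2 0 2)], sign=+1
⇒ 4πI² = 4/7
I = (+1)√(4/7/(4π)) = 0.21324362
No selection rule forces the value: the integral is nonzero (none).

0.213244 (none)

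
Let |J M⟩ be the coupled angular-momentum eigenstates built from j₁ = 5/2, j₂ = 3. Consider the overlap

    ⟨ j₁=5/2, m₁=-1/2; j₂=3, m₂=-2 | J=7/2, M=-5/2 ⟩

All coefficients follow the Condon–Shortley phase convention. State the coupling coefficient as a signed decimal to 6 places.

-0.178174

√[8·2!3!4!/10! · 2!3!1!5!1!6!] = √(4608/7)
  +(−1)^0/∏(0,2,3,1,0,3)! = 1/72  (running 1/72)
  +(−1)^1/∏(1,1,2,0,1,4)! = -1/48  (running -1/144)
⟨..|..⟩ = √(4608/7)·(-1/144) = -0.178174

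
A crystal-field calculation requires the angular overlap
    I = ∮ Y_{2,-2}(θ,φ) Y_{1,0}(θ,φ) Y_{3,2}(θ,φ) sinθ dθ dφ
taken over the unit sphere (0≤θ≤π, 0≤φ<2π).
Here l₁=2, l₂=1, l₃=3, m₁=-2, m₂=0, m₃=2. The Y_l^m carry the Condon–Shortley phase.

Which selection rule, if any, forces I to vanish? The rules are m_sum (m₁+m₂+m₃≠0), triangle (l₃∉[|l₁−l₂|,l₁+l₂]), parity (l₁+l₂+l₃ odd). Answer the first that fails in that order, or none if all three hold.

none

m₁+m₂+m₃ = -2 + 0 + 2 = 0  ✓
triangle: |2−1|=1 ≤ l₃=3 ≤ 2+1=3  ✓
parity: l₁+l₂+l₃ = 6 is even  ✓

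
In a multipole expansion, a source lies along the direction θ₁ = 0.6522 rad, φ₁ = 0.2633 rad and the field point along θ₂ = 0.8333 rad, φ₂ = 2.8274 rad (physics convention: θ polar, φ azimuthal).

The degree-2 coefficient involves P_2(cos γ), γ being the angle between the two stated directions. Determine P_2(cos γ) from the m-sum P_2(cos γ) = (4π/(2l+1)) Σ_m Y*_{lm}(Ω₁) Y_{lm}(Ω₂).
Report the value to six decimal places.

-0.462534

Expand P_2 via completeness: Σ_{m} conj(Y_{2,m}) at Ω₁ times Y_{2,m} at Ω₂ —
  m=-2: Y*=(0.123015, 0.071516)  Y=(0.171189, 0.124394)  product (0.012163, 0.027545)
  m=-1: Y*=(0.359806, 0.096989)  Y=(-0.365680, -0.118830)  product (-0.120049, -0.078223)
  m=+0: Y*=(0.282239, -0.000000)  Y=(0.112442, 0.000000)  product (0.031735, 0.000000)
  m=+1: Y*=(-0.359806, 0.096989)  Y=(0.365680, -0.118830)  product (-0.120049, 0.078223)
  m=+2: Y*=(0.123015, -0.071516)  Y=(0.171189, -0.124394)  product (0.012163, -0.027545)
Total Σ_m = (-0.184036, 0.000000). Multiply by 2.513274: (-0.462534, 0.000000). P_2(cos γ) = -0.462534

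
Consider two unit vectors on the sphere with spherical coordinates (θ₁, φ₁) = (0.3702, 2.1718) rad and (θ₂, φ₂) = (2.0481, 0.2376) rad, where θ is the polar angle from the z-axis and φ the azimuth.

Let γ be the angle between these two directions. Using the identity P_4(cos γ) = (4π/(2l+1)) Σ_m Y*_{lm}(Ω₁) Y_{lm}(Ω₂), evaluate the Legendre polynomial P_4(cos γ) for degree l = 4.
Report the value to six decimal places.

Term-by-term m-sum for l=4 (normalisation 4π/9 = 1.396263):
  m=-4: Y*=-0.00561 + 0.00510j  Y=0.16014 - 0.22413j  product 0.00024 + 0.00207j
  m=-3: Y*=0.05378 + 0.01272j  Y=-0.30485 + 0.26351j  product -0.01975 + 0.01029j
  m=-2: Y*=-0.08025 - 0.20764j  Y=0.11200 - 0.05763j  product -0.02095 - 0.01863j
  m=-1: Y*=-0.27825 + 0.40584j  Y=0.28569 - 0.06919j  product -0.05141 + 0.13520j
  m=+0: Y*=0.35583 + 0.00000j  Y=-0.18748 + 0.00000j  product -0.06671 + 0.00000j
  m=+1: Y*=0.27825 + 0.40584j  Y=-0.28569 - 0.06919j  product -0.05141 - 0.13520j
  m=+2: Y*=-0.08025 + 0.20764j  Y=0.11200 + 0.05763j  product -0.02095 + 0.01863j
  m=+3: Y*=-0.05378 + 0.01272j  Y=0.30485 + 0.26351j  product -0.01975 - 0.01029j
  m=+4: Y*=-0.00561 - 0.00510j  Y=0.16014 + 0.22413j  product 0.00024 - 0.00207j
Total Σ_m = -0.25045 - 0.00000j. Multiply by 1.396263: -0.34970 - 0.00000j. P_4(cos γ) = -0.349698

-0.349698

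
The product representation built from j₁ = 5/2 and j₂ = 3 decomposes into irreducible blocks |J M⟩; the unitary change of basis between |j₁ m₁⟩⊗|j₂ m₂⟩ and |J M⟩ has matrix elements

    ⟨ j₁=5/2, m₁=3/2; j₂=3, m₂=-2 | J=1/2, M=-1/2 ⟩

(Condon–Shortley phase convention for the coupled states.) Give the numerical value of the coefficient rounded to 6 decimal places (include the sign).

triangle: 5!·0!·1!/7! = 120/5040
(j±m)!: 4!·1!·1!·5!·0!·1! = 2880
prefactor² = (2J+1)·Δ·N² = 960/7
  k=1: −1/(1!·4!·0!·0!·0!·1!) = -1/24
Σ = -1/24  ⇒  CG² = 960/7·(-1/24)² = 5/21
CG = −√(5/21) = -0.487950

−√(5/21) = -0.487950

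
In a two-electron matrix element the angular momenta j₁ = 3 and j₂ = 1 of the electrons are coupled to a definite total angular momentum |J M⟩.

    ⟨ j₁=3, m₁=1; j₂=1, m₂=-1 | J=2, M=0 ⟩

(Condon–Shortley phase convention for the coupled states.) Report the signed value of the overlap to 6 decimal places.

triangle: 2!×4!×0!/7! = 48/5040
(j±m)!: 4!×2!×0!×2!×2!×2! = 384
prefactor² = (2J+1)×Δ×N² = 128/7
  k=0: +1/(0!×2!×2!×0!×2!×0!) = 1/8
Σ = 1/8  ⇒  CG² = 128/7×(1/8)² = 2/7
CG = +√(2/7) = +0.534522

+√(2/7) = +0.534522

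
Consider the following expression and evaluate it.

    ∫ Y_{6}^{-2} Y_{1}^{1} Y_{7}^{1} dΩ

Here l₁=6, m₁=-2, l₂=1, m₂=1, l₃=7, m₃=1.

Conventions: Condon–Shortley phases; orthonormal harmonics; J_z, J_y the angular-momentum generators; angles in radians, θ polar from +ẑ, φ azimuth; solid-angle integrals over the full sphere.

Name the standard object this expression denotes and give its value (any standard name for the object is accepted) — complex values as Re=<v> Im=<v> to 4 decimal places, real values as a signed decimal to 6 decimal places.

This is a Gaunt coefficient — the integral of a triple product of spherical harmonics over the sphere.
m-sum 0 ✓  L=14 even ✓  5≤7≤7 ✓
Π(2lᵢ+1) = 13×3×15 = 585
triangle coeff Δ(6,1,7) = 1/1365
Σ_t [0,0]: t=0:+1/518400 = 1/518400
(3j)²=7/195 [(6 1 7; 0 0 0)], sign=-1
Σ_t [0,0]: t=0:+1/1935360 = 1/1935360
(3j)²=1/91 [(6 1 7; -2 1 1)], sign=+1
⇒ 4πI² = 3/13
I = (-1)√(3/13/(4π)) = -0.13551395

Gaunt coefficient, -0.135514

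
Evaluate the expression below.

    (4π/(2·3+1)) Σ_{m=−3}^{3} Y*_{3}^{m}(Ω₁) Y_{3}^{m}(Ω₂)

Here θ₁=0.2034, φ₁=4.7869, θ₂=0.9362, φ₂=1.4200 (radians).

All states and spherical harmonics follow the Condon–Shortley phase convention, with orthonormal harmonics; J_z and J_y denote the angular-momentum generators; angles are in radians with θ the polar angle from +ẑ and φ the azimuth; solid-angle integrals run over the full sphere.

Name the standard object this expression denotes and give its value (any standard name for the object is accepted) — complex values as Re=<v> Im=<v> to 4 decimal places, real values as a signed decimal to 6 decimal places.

This sum is the spherical-harmonic addition theorem: it equals the Legendre polynomial P_l(cos γ) of the angle γ between the two directions.
Term-by-term m-sum for l=3 (normalisation 4π/7 = 1.795196):
  [-3]  conj(Y_{3,-3})(Ω₁) = -0.000762+0.003353i ; Y_{3,-3}(Ω₂) = -0.095248+0.195982i ; Δ = -0.000585-0.000469i
  [-2]  conj(Y_{3,-2})(Ω₁) = -0.040389-0.006064i ; Y_{3,-2}(Ω₂) = -0.375198-0.116717i ; Δ = +0.014446+0.006989i
  [-1]  conj(Y_{3,-1})(Ω₁) = +0.018448-0.247124i ; Y_{3,-1}(Ω₂) = +0.029611-0.194877i ; Δ = -0.047612-0.010913i
  [+0]  conj(Y_{3,0})(Ω₁) = +0.656401-0.000000i ; Y_{3,0}(Ω₂) = -0.274918+0.000000i ; Δ = -0.180456+0.000000i
  [+1]  conj(Y_{3,1})(Ω₁) = -0.018448-0.247124i ; Y_{3,1}(Ω₂) = -0.029611-0.194877i ; Δ = -0.047612+0.010913i
  [+2]  conj(Y_{3,2})(Ω₁) = -0.040389+0.006064i ; Y_{3,2}(Ω₂) = -0.375198+0.116717i ; Δ = +0.014446-0.006989i
  [+3]  conj(Y_{3,3})(Ω₁) = +0.000762+0.003353i ; Y_{3,3}(Ω₂) = +0.095248+0.195982i ; Δ = -0.000585+0.000469i
Accumulated sum -0.247958+0.000000i; after 4π/(2l+1) scaling, -0.445133+0.000000i ⇒ P_3 = -0.445133

Legendre polynomial (addition theorem), -0.445133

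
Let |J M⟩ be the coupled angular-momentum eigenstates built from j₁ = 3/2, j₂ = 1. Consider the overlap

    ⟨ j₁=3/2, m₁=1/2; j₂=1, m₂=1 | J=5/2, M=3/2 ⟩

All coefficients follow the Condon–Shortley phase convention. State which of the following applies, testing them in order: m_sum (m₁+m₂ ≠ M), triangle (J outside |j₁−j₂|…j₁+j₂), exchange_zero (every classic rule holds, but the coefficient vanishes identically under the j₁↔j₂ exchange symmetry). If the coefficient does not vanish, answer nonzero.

nonzero

m-sum: m₁+m₂ = 1/2+1 = 3/2, M = 3/2  ✓
triangle: |j₁−j₂| = 1/2 ≤ J = 5/2 ≤ j₁+j₂ = 5/2  ✓
exchange: j₁≠j₂ or m₁≠m₂ — the exchange symmetry imposes no constraint here
value check: CG = +√(3/5) = +0.774597 ≠ 0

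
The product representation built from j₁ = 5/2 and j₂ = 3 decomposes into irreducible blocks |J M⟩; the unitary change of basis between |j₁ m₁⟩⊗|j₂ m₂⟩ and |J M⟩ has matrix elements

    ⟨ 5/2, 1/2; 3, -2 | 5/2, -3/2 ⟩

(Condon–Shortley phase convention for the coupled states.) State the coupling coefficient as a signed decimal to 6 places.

triangle: 3!·2!·3!/9! = 72/362880
(j±m)!: 3!·2!·1!·5!·1!·4! = 34560
prefactor² = (2J+1)·Δ·N² = 288/7
  k=0: +1/(0!·3!·2!·1!·0!·2!) = 1/24
  k=1: −1/(1!·2!·1!·0!·1!·3!) = -1/12
Σ = -1/24  ⇒  CG² = 288/7·(-1/24)² = 1/14
CG = −√(1/14) = -0.267261

−√(1/14) ≈ -0.267261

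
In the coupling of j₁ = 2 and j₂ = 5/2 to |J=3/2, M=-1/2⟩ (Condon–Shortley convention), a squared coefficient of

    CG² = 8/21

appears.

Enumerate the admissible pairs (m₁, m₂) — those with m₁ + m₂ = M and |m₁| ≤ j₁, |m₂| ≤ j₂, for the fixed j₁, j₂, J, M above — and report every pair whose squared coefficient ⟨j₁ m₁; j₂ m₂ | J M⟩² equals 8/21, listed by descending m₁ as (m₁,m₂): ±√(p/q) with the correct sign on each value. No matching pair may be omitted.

Admissible pairs with m₁+m₂ = M = -1/2: (-2,3/2), (-1,1/2), (0,-1/2), (1,-3/2), (2,-5/2)
  (m₁,m₂)=(2,-5/2): CG² = 8/21, CG = +√(8/21)   ← matches the target
  (m₁,m₂)=(1,-3/2): CG² = 2/105, CG = −√(2/105)
  (m₁,m₂)=(0,-1/2): CG² = 2/35, CG = −√(2/35)
  (m₁,m₂)=(-1,1/2): CG² = 5/21, CG = +√(5/21)
  (m₁,m₂)=(-2,3/2): CG² = 32/105, CG = −√(32/105)
Pairs with CG² = 8/21: (2,-5/2): +√(8/21)

(2,-5/2): +√(8/21)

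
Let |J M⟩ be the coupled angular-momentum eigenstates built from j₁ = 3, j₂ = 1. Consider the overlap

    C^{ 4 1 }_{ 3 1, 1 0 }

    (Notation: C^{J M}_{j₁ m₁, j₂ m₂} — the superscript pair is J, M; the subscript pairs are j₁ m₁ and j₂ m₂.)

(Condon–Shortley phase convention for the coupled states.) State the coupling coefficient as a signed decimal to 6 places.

j₁+j₂−J=0  J+j₁−j₂=6  J−j₁+j₂=2  j₁+j₂+J+1=9
(j₁±m₁, j₂±m₂, J±M) = (4,2,1,1,5,3)
P² = 8640/7
sum k=0..0:
  [0] +1/48 = 1/48
S = 1/48
C² = P²·S² = 15/28 ; C = +0.731925

+0.731925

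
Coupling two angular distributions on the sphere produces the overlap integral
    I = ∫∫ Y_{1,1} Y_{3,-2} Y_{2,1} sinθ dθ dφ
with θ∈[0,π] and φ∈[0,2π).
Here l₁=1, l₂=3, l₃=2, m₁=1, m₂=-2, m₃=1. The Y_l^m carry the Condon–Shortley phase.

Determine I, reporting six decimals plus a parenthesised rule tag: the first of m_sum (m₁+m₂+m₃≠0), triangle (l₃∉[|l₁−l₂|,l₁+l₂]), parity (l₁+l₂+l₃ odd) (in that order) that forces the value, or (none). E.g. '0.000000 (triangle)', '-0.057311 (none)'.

0.261169 (none)

m-sum 0 ✓  L=6 even ✓  2≤2≤4 ✓
Π(2lᵢ+1) = 3×7×5 = 105
triangle coeff Δ(1,3,2) = 1/105
Σ_t [1,1]: t=1:−1/4 = -1/4
(3j)²=3/35 [(1 3 2; 0 0 0)], sign=-1
Σ_t [0,0]: t=0:+1/12 = 1/12
(3j)²=2/21 [(1 3 2; 1 -2 1)], sign=-1
⇒ 4πI² = 6/7
I = (+1)√(6/7/(4π)) = 0.26116903
No selection rule forces the value: the integral is nonzero (none).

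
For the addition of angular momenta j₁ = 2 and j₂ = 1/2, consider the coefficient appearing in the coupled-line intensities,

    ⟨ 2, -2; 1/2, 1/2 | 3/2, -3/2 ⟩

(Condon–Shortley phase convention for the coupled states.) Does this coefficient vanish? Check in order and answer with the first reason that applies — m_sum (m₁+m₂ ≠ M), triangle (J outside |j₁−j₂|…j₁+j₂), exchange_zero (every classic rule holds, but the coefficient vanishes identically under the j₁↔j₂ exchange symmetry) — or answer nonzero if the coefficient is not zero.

nonzero

m-sum: m₁+m₂ = -2+1/2 = -3/2, M = -3/2  ✓
triangle: |j₁−j₂| = 3/2 ≤ J = 3/2 ≤ j₁+j₂ = 5/2  ✓
exchange: j₁≠j₂ or m₁≠m₂ — the exchange symmetry imposes no constraint here
value check: CG = −√(4/5) = -0.894427 ≠ 0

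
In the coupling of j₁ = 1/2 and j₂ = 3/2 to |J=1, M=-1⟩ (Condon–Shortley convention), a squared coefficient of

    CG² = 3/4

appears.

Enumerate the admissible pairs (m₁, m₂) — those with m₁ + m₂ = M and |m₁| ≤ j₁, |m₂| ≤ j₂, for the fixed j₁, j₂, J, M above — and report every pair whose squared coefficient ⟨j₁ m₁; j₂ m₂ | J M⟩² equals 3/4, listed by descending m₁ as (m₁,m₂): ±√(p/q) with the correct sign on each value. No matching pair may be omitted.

Admissible pairs with m₁+m₂ = M = -1: (-1/2,-1/2), (1/2,-3/2)
  (m₁,m₂)=(1/2,-3/2): CG² = 3/4, CG = +√(3/4)   ← matches the target
  (m₁,m₂)=(-1/2,-1/2): CG² = 1/4, CG = −√(1/4)
Pairs with CG² = 3/4: (1/2,-3/2): +√(3/4)

(1/2,-3/2): +√(3/4)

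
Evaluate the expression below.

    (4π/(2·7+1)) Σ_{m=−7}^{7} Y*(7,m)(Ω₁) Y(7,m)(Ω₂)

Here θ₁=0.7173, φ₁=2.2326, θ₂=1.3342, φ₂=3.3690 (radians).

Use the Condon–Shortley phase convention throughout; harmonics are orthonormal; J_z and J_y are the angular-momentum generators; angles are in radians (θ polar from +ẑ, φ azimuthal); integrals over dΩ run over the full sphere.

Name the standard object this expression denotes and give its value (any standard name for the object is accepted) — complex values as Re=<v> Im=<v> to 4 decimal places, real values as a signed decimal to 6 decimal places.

Legendre polynomial (addition theorem), +0.099733

This sum is the spherical-harmonic addition theorem: it equals the Legendre polynomial P_l(cos γ) of the angle γ between the two directions.
Term-by-term m-sum for l=7 (normalisation 4π/15 = 0.837758):
  term(m=-7) = -0.00110 - 0.01083j   from Y*(Ω₁)=-0.02644 + 0.00211j, Y(Ω₂)=0.00864 + 0.41022j
  term(m=-6) = 0.03622 - 0.02148j   from Y*(Ω₁)=0.07684 + 0.08389j, Y(Ω₂)=0.07584 - 0.36231j
  term(m=-5) = -0.02158 - 0.01480j   from Y*(Ω₁)=0.04790 - 0.28343j, Y(Ω₂)=0.03826 - 0.08261j
  term(m=-4) = 0.02638 - 0.15671j   from Y*(Ω₁)=-0.39836 + 0.21473j, Y(Ω₂)=-0.21563 + 0.27717j
  term(m=-3) = 0.00697 - 0.00191j   from Y*(Ω₁)=0.33470 + 0.14731j, Y(Ω₂)=0.01534 - 0.01246j
  term(m=-2) = 0.01446 + 0.01710j   from Y*(Ω₁)=0.01684 + 0.06672j, Y(Ω₂)=0.29230 - 0.14294j
  term(m=-1) = -0.01026 + 0.02211j   from Y*(Ω₁)=0.24263 - 0.31146j, Y(Ω₂)=-0.06013 + 0.01392j
  term(m=+0) = 0.01685 + 0.00000j   from Y*(Ω₁)=-0.05339 + 0.00000j, Y(Ω₂)=-0.31554 + 0.00000j
  term(m=+1) = -0.01026 - 0.02211j   from Y*(Ω₁)=-0.24263 - 0.31146j, Y(Ω₂)=0.06013 + 0.01392j
  term(m=+2) = 0.01446 - 0.01710j   from Y*(Ω₁)=0.01684 - 0.06672j, Y(Ω₂)=0.29230 + 0.14294j
  term(m=+3) = 0.00697 + 0.00191j   from Y*(Ω₁)=-0.33470 + 0.14731j, Y(Ω₂)=-0.01534 - 0.01246j
  term(m=+4) = 0.02638 + 0.15671j   from Y*(Ω₁)=-0.39836 - 0.21473j, Y(Ω₂)=-0.21563 - 0.27717j
  term(m=+5) = -0.02158 + 0.01480j   from Y*(Ω₁)=-0.04790 - 0.28343j, Y(Ω₂)=-0.03826 - 0.08261j
  term(m=+6) = 0.03622 + 0.02148j   from Y*(Ω₁)=0.07684 - 0.08389j, Y(Ω₂)=0.07584 + 0.36231j
  term(m=+7) = -0.00110 + 0.01083j   from Y*(Ω₁)=0.02644 + 0.00211j, Y(Ω₂)=-0.00864 + 0.41022j
Total Σ_m = 0.11905 + 0.00000j. Multiply by 0.837758: 0.09973 + 0.00000j. P_7(cos γ) = 0.099733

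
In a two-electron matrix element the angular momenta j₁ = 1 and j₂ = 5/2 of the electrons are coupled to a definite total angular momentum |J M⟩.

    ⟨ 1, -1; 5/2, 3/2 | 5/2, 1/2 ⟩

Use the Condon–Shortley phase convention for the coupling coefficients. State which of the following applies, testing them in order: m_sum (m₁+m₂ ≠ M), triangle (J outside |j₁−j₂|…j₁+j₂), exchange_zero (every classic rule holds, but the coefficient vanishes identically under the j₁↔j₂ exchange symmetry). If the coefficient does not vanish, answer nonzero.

nonzero

m-sum: m₁+m₂ = -1+3/2 = 1/2, M = 1/2  ✓
triangle: |j₁−j₂| = 3/2 ≤ J = 5/2 ≤ j₁+j₂ = 7/2  ✓
exchange: j₁≠j₂ or m₁≠m₂ — the exchange symmetry imposes no constraint here
value check: CG = −√(16/35) = -0.676123 ≠ 0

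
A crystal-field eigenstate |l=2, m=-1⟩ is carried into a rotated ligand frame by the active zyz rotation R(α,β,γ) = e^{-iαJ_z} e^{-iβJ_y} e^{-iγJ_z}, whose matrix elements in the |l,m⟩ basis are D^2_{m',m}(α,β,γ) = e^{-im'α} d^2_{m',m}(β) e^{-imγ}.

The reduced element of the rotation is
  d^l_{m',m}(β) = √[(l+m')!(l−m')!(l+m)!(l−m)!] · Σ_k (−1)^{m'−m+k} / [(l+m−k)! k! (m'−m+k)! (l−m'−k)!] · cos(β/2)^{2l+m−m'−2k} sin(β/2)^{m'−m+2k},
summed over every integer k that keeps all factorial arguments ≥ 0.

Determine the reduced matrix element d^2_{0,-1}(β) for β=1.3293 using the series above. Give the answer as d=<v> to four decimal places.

d^2_{0,-1}(β=1.3293) via the finite sum:
With c≡cos(β/2)=0.787133 and s≡sin(β/2)=0.616784, N=[2·2·1·6]^{1/2}=4.898979
k: max(0,(-1)−(0))=0 … min(2+(-1),2−(0))=1
  k=0: (−1)^1·4.8990/(2)·0.7871^3·0.6168^1 = -0.736805
  k=1: (−1)^2·4.8990/(2)·0.7871^1·0.6168^3 = +0.452400
d^2_{0,-1}(1.3293) = -0.736805 +0.452400 = -0.284405

d=-0.2844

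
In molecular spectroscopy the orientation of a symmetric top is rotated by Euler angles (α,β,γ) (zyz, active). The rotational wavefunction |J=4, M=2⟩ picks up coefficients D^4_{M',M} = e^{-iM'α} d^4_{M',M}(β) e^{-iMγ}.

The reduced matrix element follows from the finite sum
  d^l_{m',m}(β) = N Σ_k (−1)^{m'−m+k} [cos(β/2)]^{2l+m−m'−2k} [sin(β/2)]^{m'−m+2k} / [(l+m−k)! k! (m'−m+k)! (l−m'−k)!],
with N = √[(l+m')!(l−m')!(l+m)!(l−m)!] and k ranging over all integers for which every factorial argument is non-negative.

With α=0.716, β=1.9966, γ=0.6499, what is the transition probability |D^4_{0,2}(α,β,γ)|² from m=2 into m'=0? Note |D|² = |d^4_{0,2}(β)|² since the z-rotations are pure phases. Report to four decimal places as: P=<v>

P=0.0041

Split into d^4_{0,2}(β=1.9966) × two z-phases.
With c≡cos(β/2)=0.541732 and s≡sin(β/2)=0.840551, N=[24·24·720·2]^{1/2}=910.735966
k: max(0,(2)−(0))=2 … min(4+(2),4−(0))=4
  k=2: (−1)^0·910.7360/(96)·0.5417^6·0.8406^2 = +0.169417
  k=3: (−1)^1·910.7360/(36)·0.5417^4·0.8406^4 = -1.087639
  k=4: (−1)^2·910.7360/(96)·0.5417^2·0.8406^6 = +0.981919
d^4_{0,2}(1.9966) = +0.169417 -1.087639 +0.981919 = +0.063696
|D^4_{0,2}|² = |d^4_{0,2}(β)|² = (+0.063696)² = 0.004057 (the z-rotation phases have unit modulus)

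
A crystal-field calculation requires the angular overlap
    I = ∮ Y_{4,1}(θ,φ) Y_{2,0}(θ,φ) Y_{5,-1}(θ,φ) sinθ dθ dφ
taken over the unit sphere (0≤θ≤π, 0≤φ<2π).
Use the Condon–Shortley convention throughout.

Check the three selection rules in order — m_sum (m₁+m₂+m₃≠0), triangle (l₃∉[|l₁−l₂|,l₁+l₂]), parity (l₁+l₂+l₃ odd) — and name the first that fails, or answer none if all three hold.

parity

m₁+m₂+m₃ = 1 + 0 − 1 = 0  ✓
triangle: |4−2|=2 ≤ l₃=5 ≤ 4+2=6  ✓
parity: l₁+l₂+l₃ = 11 is odd  ✗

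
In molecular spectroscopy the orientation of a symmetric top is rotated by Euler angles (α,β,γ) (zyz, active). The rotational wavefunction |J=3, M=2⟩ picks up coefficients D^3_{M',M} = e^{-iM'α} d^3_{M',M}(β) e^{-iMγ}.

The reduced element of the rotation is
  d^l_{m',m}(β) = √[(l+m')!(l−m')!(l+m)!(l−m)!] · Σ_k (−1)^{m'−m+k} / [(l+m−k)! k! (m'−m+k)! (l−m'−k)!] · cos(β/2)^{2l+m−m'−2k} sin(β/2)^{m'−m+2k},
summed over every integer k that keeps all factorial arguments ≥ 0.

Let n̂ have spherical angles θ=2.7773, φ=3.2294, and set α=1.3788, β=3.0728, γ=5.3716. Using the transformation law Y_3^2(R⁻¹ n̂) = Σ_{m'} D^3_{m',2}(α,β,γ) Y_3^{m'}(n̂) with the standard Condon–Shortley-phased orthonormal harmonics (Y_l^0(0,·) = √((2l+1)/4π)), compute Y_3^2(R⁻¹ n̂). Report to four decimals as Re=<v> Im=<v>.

Re=-0.0804 Im=-0.1095

Need the full column D^3_{m',2} for m'=−3..3 at α=1.3788, β=3.0728, γ=5.3716.
cos(β/2)=0.034390, sin(β/2)=0.999409
d^3_{-3,2}: single k=5 term ⇒ +0.083988;  D = +0.079628-0.026708i
d^3_{-2,2}: k∈[4..5] ⇒ +0.005899 -0.996456 = -0.990557;  D = +0.129999+0.981990i
d^3_{-1,2}: k∈[3..4] ⇒ +0.000257 -0.108428 = -0.108171;  D = +0.107974+0.006527i
d^3_{0,2}: k∈[2..3] ⇒ +0.000008 -0.006462 = -0.006455;  D = +0.001612-0.006250i
d^3_{1,2}: k∈[1..2] ⇒ +0.000000 -0.000257 = -0.000257;  D = -0.000232-0.000110i
d^3_{2,2}: k∈[0..1] ⇒ +0.000000 -0.000007 = -0.000007;  D = -0.000004+0.000006i
d^3_{3,2}: single k=0 term ⇒ -0.000000;  D = +0.000000+0.000000i
Y_3^{m'}(θ=2.7773,φ=3.2294) and Σ D·Y over m':
  (+0.0796-0.0267i)·(-0.0182+0.0049i)  (+0.1300+0.9820i)·(-0.1194+0.0212i)  (+0.1080+0.0065i)·(-0.3860+0.0340i)  (+0.0016-0.0063i)·(-0.4761+0.0000i)  (-0.0002-0.0001i)·(+0.3860+0.0340i)  (-0.0000+0.0000i)·(-0.1194-0.0212i)  (+0.0000+0.0000i)·(+0.0182+0.0049i)
Y_3^2(R⁻¹ n̂) = -0.080385-0.109500i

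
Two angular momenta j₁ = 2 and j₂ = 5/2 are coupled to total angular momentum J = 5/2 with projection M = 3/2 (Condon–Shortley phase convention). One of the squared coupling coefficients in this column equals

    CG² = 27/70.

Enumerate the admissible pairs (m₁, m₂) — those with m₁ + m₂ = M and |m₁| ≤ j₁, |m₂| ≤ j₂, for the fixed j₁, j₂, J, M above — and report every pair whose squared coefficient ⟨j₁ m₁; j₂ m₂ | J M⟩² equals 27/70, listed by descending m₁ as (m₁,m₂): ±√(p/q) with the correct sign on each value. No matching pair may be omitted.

(2,-1/2): +√(27/70)

Admissible pairs with m₁+m₂ = M = 3/2: (-1,5/2), (0,3/2), (1,1/2), (2,-1/2)
  (m₁,m₂)=(2,-1/2): CG² = 27/70, CG = +√(27/70)   ← matches the target
  (m₁,m₂)=(1,1/2): CG² = 6/35, CG = −√(6/35)
  (m₁,m₂)=(0,3/2): CG² = 1/70, CG = −√(1/70)
  (m₁,m₂)=(-1,5/2): CG² = 3/7, CG = +√(3/7)
Pairs with CG² = 27/70: (2,-1/2): +√(27/70)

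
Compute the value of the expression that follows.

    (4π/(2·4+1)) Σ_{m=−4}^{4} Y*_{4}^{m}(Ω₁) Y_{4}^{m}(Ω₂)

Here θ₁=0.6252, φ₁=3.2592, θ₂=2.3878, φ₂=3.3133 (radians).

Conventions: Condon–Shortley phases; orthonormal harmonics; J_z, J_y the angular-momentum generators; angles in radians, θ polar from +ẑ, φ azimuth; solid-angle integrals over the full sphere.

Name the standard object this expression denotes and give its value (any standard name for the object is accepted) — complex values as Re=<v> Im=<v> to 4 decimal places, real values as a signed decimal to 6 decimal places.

This sum is the spherical-harmonic addition theorem: it equals the Legendre polynomial P_l(cos γ) of the angle γ between the two directions.
Term-by-term m-sum for l=4 (normalisation 4π/9 = 1.396263):
  m=-4: (0.04628 + 0.02353j) × (0.07508 - 0.06157j) = 0.00492 - 0.00108j  (running Σ = 0.00492 - 0.00108j)
  m=-3: (-0.19092 - 0.07030j) × (0.25460 - 0.14413j) = -0.05874 + 0.00962j  (running Σ = -0.05382 + 0.00854j)
  m=-2: (0.40140 + 0.09620j) × (0.40149 - 0.14357j) = 0.17497 - 0.01901j  (running Σ = 0.12115 - 0.01047j)
  m=-1: (-0.35724 - 0.04221j) × (0.16773 - 0.02909j) = -0.06115 + 0.00331j  (running Σ = 0.06000 - 0.00716j)
  m=0: (-0.16870 + 0.00000j) × (-0.32340 + 0.00000j) = 0.05456 + 0.00000j  (running Σ = 0.11456 - 0.00716j)
  m=1: (0.35724 - 0.04221j) × (-0.16773 - 0.02909j) = -0.06115 - 0.00331j  (running Σ = 0.05341 - 0.01047j)
  m=2: (0.40140 - 0.09620j) × (0.40149 + 0.14357j) = 0.17497 + 0.01901j  (running Σ = 0.22838 + 0.00854j)
  m=3: (0.19092 - 0.07030j) × (-0.25460 - 0.14413j) = -0.05874 - 0.00962j  (running Σ = 0.16964 - 0.00108j)
  m=4: (0.04628 - 0.02353j) × (0.07508 + 0.06157j) = 0.00492 + 0.00108j  (running Σ = 0.17456 - 0.00000j)
Total Σ_m = 0.17456 - 0.00000j. Multiply by 1.396263: 0.24374 - 0.00000j. P_4(cos γ) = 0.243736

Legendre polynomial (addition theorem), +0.243736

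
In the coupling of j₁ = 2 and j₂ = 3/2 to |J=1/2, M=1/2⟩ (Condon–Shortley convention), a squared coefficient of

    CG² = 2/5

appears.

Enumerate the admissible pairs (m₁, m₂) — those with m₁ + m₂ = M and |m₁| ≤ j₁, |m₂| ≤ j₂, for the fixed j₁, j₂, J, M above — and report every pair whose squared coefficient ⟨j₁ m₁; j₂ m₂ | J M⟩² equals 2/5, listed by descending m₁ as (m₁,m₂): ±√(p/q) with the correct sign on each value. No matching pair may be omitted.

(2,-3/2): +√(2/5)

Admissible pairs with m₁+m₂ = M = 1/2: (-1,3/2), (0,1/2), (1,-1/2), (2,-3/2)
  (m₁,m₂)=(2,-3/2): CG² = 2/5, CG = +√(2/5)   ← matches the target
  (m₁,m₂)=(1,-1/2): CG² = 3/10, CG = −√(3/10)
  (m₁,m₂)=(0,1/2): CG² = 1/5, CG = +√(1/5)
  (m₁,m₂)=(-1,3/2): CG² = 1/10, CG = −√(1/10)
Pairs with CG² = 2/5: (2,-3/2): +√(2/5)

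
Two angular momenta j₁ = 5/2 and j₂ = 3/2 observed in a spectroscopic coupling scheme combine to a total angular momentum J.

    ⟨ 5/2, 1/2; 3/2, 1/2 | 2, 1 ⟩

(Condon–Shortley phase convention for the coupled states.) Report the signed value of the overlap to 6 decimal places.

√[5·2!3!1!/7! · 3!2!2!1!3!1!] = √(12/7)
  +(−1)^1/∏(1,1,1,1,2,0)! = -1/2  (running -1/2)
  +(−1)^2/∏(2,0,0,0,3,1)! = 1/12  (running -5/12)
⟨..|..⟩ = √(12/7)·(-5/12) = -0.545545

−√(25/84) ≈ -0.545545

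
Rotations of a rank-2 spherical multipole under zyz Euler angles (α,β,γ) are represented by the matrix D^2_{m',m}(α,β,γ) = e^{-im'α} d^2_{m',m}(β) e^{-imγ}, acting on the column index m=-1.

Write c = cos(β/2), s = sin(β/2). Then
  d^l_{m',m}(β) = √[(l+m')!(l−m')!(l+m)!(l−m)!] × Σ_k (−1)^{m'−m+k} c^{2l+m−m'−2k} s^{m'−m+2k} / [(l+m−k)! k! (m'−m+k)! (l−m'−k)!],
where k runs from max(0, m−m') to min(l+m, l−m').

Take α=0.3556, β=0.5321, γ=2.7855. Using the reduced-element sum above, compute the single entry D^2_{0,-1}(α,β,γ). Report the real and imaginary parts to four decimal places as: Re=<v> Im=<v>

Re=0.5019 Im=-0.1867

Split into d^2_{0,-1}(β=0.5321) × two z-phases.
Half-angle: c=0.964817, s=0.262922. N=√(2·2·1·6)=4.898979
k∈{0,1} keeps every argument non-negative
  k=0: (−1)^1·4.8990/(2)·0.9648^3·0.2629^1 = -0.578413
  k=1: (−1)^2·4.8990/(2)·0.9648^1·0.2629^3 = +0.042954
d^2_{0,-1}(0.5321) = -0.578413 +0.042954 = -0.535459
Attach z-rotation phases: D = e^{-i(0)(0.3556)}·(-0.535459)·e^{-i(-1)(2.7855)} = +0.501868-0.186669i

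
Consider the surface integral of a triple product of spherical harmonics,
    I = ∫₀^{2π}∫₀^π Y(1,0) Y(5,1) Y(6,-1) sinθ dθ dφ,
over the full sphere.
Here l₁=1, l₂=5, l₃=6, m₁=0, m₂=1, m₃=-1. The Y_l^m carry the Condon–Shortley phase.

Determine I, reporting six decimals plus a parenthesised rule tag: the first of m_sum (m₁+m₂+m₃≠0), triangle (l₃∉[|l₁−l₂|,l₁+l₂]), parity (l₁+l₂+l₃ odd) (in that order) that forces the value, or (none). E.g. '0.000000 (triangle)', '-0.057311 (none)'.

Checks pass: Σm=0; 12 even; l₃=6∈[4,6].
(2·1+1)(2·5+1)(2·6+1) = 429
Δ: 0! 2! 10! / 13! → 1/858
sum: t=0:+1/14400 = 1/14400
3j²(1 5 6; 0 0 0) = Δ·Π!·Σ² = 6/143  (sign +1)
sum: t=0:+1/17280 = 1/17280
3j²(1 5 6; 0 1 -1) = Δ·Π!·Σ² = 35/858  (sign -1)
combine: 4πI² = 429·6/143·35/858 = 105/143
take √, sign -1: I = -0.24172507
No selection rule forces the value: the integral is nonzero (none).

-0.241725 (none)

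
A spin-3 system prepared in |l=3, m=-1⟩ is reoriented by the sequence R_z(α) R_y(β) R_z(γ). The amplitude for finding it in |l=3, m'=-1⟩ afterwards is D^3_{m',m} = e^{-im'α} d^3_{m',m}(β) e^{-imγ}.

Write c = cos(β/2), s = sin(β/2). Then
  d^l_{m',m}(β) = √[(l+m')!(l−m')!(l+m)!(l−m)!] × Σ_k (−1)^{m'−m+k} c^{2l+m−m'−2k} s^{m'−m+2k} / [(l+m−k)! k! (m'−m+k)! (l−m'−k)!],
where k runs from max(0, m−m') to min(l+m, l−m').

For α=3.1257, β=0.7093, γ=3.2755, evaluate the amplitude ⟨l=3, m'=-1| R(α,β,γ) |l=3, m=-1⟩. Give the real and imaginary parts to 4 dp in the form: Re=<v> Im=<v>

Re=0.0107 Im=0.0013

First d^3_{-1,-1}(β=0.7093), then the phase factors e^{-i(-1)α} and e^{-i(-1)γ}:
Half-angle: c=0.937768, s=0.347262. N=√(2·24·2·24)=48.000000
Admissible k: 0..2 (factorial args all ≥0)
  k=0: (−1)^0·48.0000/(48)·0.9378^6·0.3473^0 = +0.680100
  k=1: (−1)^1·48.0000/(6)·0.9378^4·0.3473^2 = -0.746082
  k=2: (−1)^2·48.0000/(8)·0.9378^2·0.3473^4 = +0.076731
d^3_{-1,-1}(0.7093) = +0.680100 -0.746082 +0.076731 = +0.010749
Attach z-rotation phases: D = e^{-i(-1)(3.1257)}·(+0.010749)·e^{-i(-1)(3.2755)} = +0.010674+0.001266i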